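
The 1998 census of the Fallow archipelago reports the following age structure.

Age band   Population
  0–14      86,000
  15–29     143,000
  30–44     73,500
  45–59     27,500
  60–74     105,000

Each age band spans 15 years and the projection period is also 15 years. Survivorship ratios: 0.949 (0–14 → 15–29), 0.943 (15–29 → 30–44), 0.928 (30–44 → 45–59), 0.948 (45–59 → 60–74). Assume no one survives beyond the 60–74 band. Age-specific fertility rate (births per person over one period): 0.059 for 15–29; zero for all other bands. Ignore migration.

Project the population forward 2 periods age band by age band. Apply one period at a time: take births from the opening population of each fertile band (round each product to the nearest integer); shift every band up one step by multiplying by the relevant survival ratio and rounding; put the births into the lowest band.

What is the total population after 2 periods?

(Bands numbered youngest = 1 to oldest = 5.)
Period 1.
Births: 143000 * 0.059 = 8437
Band 2: 86000 * 0.949 = 81614
Band 3: 143000 * 0.943 = 134849
Band 4: 73500 * 0.928 = 68208
Band 5: 27500 * 0.948 = 26070
Giving 8437 / 81614 / 134849 / 68208 / 26070.
Period 2.
Births: 81614 * 0.059 = 4815
Band 2: 8437 * 0.949 = 8007
Band 3: 81614 * 0.943 = 76962
Band 4: 134849 * 0.928 = 125140
Band 5: 68208 * 0.948 = 64661
Giving 4815 / 8007 / 76962 / 125140 / 64661.
Total after period 2: 4815 + 8007 + 76962 + 125140 + 64661 = 279585

279585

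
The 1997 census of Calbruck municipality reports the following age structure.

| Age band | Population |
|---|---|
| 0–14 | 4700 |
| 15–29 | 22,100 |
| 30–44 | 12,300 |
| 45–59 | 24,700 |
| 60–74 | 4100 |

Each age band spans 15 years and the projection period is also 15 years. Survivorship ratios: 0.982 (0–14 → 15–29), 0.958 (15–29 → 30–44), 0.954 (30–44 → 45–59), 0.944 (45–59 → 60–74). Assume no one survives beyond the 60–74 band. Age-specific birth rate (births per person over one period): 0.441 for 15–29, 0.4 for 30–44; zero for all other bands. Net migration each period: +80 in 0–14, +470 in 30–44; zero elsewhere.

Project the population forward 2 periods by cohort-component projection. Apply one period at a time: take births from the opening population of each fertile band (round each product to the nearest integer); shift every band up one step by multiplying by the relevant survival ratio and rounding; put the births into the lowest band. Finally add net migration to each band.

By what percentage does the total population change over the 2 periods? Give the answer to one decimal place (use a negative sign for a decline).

Call the groups 1 to 5, youngest first.
Period 1:
Births: 22100 × 0.441 = 9746 ; 12300 × 0.4 = 4920 → 14666
Group 2: 4700 × 0.982 = 4615
Group 3: 22100 × 0.958 = 21172
Group 4: 12300 × 0.954 = 11734
Group 5: 24700 × 0.944 = 23317
Net migration: Group 1 + 80 → 14746; Group 3 + 470 → 21642
Population now: 0–14=14746, 15–29=4615, 30–44=21642, 45–59=11734, 60–74=23317
Period 2:
Births: 4615 × 0.441 = 2035 ; 21642 × 0.4 = 8657 → 10692
Group 2: 14746 × 0.982 = 14481
Group 3: 4615 × 0.958 = 4421
Group 4: 21642 × 0.954 = 20646
Group 5: 11734 × 0.944 = 11077
Net migration: Group 1 + 80 → 10772; Group 3 + 470 → 4891
Population now: 0–14=10772, 15–29=14481, 30–44=4891, 45–59=20646, 60–74=11077
Total: 67900 → 61867; change = -6033; percentage change = -8.9%

-8.9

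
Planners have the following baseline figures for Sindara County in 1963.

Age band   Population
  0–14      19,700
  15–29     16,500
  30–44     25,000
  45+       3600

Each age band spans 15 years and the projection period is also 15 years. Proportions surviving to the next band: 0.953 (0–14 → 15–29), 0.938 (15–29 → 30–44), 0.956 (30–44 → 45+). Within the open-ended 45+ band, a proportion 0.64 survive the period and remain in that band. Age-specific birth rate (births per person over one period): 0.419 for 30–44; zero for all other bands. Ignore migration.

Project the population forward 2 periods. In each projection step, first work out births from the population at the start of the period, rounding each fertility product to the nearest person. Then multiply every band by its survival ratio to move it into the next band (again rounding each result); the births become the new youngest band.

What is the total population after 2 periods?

After projecting period 1:
Births: 25000 * 0.419 = 10475
15–29: 19700 * 0.953 = 18774
30–44: 16500 * 0.938 = 15477
45+: 25000 * 0.956 + 3600 * 0.64 = 23900 + 2304 = 26204
Population now: 0–14=10475, 15–29=18774, 30–44=15477, 45+=26204
After projecting period 2:
Births: 15477 * 0.419 = 6485
15–29: 10475 * 0.953 = 9983
30–44: 18774 * 0.938 = 17610
45+: 15477 * 0.956 + 26204 * 0.64 = 14796 + 16771 = 31567
Population now: 0–14=6485, 15–29=9983, 30–44=17610, 45+=31567
Total after period 2: 6485 + 9983 + 17610 + 31567 = 65645

65645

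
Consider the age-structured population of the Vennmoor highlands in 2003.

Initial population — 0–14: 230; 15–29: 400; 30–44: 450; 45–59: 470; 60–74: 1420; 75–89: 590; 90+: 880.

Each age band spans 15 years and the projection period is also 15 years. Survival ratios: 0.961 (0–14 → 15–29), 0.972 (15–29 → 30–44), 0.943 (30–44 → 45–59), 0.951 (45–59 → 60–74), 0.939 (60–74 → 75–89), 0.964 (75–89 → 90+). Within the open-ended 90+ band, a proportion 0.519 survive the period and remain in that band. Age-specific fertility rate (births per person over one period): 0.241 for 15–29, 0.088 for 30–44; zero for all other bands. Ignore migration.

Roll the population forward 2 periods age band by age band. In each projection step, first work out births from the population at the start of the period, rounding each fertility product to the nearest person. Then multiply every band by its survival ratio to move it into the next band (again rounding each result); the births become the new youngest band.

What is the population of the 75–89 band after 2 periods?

420

After projecting period 1:
Births: 400 × 0.241 = 96, 450 × 0.088 = 40 → 136
15–29: 230 × 0.961 = 221
30–44: 400 × 0.972 = 389
45–59: 450 × 0.943 = 424
60–74: 470 × 0.951 = 447
75–89: 1420 × 0.939 = 1333
90+: 590 × 0.964 + 880 × 0.519 = 569 + 457 = 1026
→ [136, 221, 389, 424, 447, 1333, 1026]
After projecting period 2:
Births: 221 × 0.241 = 53, 389 × 0.088 = 34 → 87
15–29: 136 × 0.961 = 131
30–44: 221 × 0.972 = 215
45–59: 389 × 0.943 = 367
60–74: 424 × 0.951 = 403
75–89: 447 × 0.939 = 420
90+: 1333 × 0.964 + 1026 × 0.519 = 1285 + 532 = 1817
→ [87, 131, 215, 367, 403, 420, 1817]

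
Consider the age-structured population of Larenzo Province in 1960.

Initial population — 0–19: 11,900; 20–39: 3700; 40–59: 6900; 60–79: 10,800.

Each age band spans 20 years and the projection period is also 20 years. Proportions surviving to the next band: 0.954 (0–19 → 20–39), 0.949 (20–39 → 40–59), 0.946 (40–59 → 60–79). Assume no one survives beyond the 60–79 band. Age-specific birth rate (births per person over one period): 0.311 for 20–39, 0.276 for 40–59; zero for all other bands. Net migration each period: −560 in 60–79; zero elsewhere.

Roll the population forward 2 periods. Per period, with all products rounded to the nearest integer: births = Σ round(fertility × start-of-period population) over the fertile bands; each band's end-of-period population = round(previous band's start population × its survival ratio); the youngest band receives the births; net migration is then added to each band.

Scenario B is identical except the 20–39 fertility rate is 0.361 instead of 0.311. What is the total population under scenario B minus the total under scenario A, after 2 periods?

744

Call the groups 1 to 4, youngest first.
Period 1:
Births: 3700 × 0.311 = 1151 ; 6900 × 0.276 = 1904 — total 3055
Group 2: 11900 × 0.954 = 11353
Group 3: 3700 × 0.949 = 3511
Group 4: 6900 × 0.946 = 6527
Net migration: Group 4 − 560 → 5967
Giving 3055 / 11353 / 3511 / 5967.
Period 2:
Births: 11353 × 0.311 = 3531 ; 3511 × 0.276 = 969 — total 4500
Group 2: 3055 × 0.954 = 2914
Group 3: 11353 × 0.949 = 10774
Group 4: 3511 × 0.946 = 3321
Net migration: Group 4 − 560 → 2761
Giving 4500 / 2914 / 10774 / 2761.
Scenario A total after 2 periods: 20949
Scenario B projection —
Period 1:
Births: 3700 × 0.361 = 1336 ; 6900 × 0.276 = 1904 — total 3240
Group 2: 11900 × 0.954 = 11353
Group 3: 3700 × 0.949 = 3511
Group 4: 6900 × 0.946 = 6527
Net migration: Group 4 − 560 → 5967
Giving 3240 / 11353 / 3511 / 5967.
Period 2:
Births: 11353 × 0.361 = 4098 ; 3511 × 0.276 = 969 — total 5067
Group 2: 3240 × 0.954 = 3091
Group 3: 11353 × 0.949 = 10774
Group 4: 3511 × 0.946 = 3321
Net migration: Group 4 − 560 → 2761
Giving 5067 / 3091 / 10774 / 2761.
Scenario B total after 2 periods: 21693
Difference B − A = 21693 − 20949 = 744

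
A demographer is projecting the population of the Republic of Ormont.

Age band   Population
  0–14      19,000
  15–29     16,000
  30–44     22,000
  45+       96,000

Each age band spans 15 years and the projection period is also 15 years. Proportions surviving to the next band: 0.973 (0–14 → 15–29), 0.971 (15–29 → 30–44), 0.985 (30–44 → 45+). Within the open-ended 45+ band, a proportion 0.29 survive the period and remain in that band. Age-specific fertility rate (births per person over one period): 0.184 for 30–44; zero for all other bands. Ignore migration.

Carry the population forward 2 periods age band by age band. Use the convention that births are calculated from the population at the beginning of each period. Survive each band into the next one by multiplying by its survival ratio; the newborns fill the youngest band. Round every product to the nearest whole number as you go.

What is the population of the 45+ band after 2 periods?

[period 1]
Births: 22000 * 0.184 = 4048
15–29: 19000 * 0.973 = 18487
30–44: 16000 * 0.971 = 15536
45+: 22000 * 0.985 + 96000 * 0.29 = 21670 + 27840 = 49510
→ [4048, 18487, 15536, 49510]
[period 2]
Births: 15536 * 0.184 = 2859
15–29: 4048 * 0.973 = 3939
30–44: 18487 * 0.971 = 17951
45+: 15536 * 0.985 + 49510 * 0.29 = 15303 + 14358 = 29661
→ [2859, 3939, 17951, 29661]

29661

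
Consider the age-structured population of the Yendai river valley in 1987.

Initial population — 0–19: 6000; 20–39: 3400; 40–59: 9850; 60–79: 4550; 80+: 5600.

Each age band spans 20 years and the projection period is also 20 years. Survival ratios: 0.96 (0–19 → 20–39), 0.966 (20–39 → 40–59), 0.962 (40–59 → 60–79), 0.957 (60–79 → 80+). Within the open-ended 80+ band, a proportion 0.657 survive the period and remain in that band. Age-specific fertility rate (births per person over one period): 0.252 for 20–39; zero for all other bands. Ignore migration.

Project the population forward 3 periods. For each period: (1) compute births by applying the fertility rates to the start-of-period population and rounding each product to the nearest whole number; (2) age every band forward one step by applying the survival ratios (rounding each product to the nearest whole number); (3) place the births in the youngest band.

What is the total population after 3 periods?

20198

Period 1:
Births: 3400 * 0.252 = 857
20–39: 6000 * 0.96 = 5760
40–59: 3400 * 0.966 = 3284
60–79: 9850 * 0.962 = 9476
80+: 4550 * 0.957 + 5600 * 0.657 = 4354 + 3679 = 8033
Giving 857 / 5760 / 3284 / 9476 / 8033.
Period 2:
Births: 5760 * 0.252 = 1452
20–39: 857 * 0.96 = 823
40–59: 5760 * 0.966 = 5564
60–79: 3284 * 0.962 = 3159
80+: 9476 * 0.957 + 8033 * 0.657 = 9069 + 5278 = 14347
Giving 1452 / 823 / 5564 / 3159 / 14347.
Period 3:
Births: 823 * 0.252 = 207
20–39: 1452 * 0.96 = 1394
40–59: 823 * 0.966 = 795
60–79: 5564 * 0.962 = 5353
80+: 3159 * 0.957 + 14347 * 0.657 = 3023 + 9426 = 12449
Giving 207 / 1394 / 795 / 5353 / 12449.
Total after period 3: 207 + 1394 + 795 + 5353 + 12449 = 20198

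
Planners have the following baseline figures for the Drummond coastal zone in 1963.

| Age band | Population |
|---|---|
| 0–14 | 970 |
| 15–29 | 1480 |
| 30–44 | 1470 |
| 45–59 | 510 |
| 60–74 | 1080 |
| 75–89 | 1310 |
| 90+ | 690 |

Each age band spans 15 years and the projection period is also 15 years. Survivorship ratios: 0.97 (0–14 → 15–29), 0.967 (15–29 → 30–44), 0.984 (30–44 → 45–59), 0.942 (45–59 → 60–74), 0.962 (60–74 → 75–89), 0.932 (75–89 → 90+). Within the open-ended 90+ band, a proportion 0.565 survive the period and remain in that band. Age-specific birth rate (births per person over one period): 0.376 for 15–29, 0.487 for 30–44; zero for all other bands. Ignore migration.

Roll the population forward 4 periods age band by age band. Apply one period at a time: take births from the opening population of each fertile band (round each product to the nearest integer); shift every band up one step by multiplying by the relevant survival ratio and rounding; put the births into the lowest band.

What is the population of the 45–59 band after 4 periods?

1174

After projecting period 1:
Births: 1480 × 0.376 = 556 ; 1470 × 0.487 = 716 — total 1272
15–29: 970 × 0.97 = 941
30–44: 1480 × 0.967 = 1431
45–59: 1470 × 0.984 = 1446
60–74: 510 × 0.942 = 480
75–89: 1080 × 0.962 = 1039
90+: 1310 × 0.932 + 690 × 0.565 = 1221 + 390 = 1611
→ [1272, 941, 1431, 1446, 480, 1039, 1611]
After projecting period 2:
Births: 941 × 0.376 = 354 ; 1431 × 0.487 = 697 — total 1051
15–29: 1272 × 0.97 = 1234
30–44: 941 × 0.967 = 910
45–59: 1431 × 0.984 = 1408
60–74: 1446 × 0.942 = 1362
75–89: 480 × 0.962 = 462
90+: 1039 × 0.932 + 1611 × 0.565 = 968 + 910 = 1878
→ [1051, 1234, 910, 1408, 1362, 462, 1878]
After projecting period 3:
Births: 1234 × 0.376 = 464 ; 910 × 0.487 = 443 — total 907
15–29: 1051 × 0.97 = 1019
30–44: 1234 × 0.967 = 1193
45–59: 910 × 0.984 = 895
60–74: 1408 × 0.942 = 1326
75–89: 1362 × 0.962 = 1310
90+: 462 × 0.932 + 1878 × 0.565 = 431 + 1061 = 1492
→ [907, 1019, 1193, 895, 1326, 1310, 1492]
After projecting period 4:
Births: 1019 × 0.376 = 383 ; 1193 × 0.487 = 581 — total 964
15–29: 907 × 0.97 = 880
30–44: 1019 × 0.967 = 985
45–59: 1193 × 0.984 = 1174
60–74: 895 × 0.942 = 843
75–89: 1326 × 0.962 = 1276
90+: 1310 × 0.932 + 1492 × 0.565 = 1221 + 843 = 2064
→ [964, 880, 985, 1174, 843, 1276, 2064]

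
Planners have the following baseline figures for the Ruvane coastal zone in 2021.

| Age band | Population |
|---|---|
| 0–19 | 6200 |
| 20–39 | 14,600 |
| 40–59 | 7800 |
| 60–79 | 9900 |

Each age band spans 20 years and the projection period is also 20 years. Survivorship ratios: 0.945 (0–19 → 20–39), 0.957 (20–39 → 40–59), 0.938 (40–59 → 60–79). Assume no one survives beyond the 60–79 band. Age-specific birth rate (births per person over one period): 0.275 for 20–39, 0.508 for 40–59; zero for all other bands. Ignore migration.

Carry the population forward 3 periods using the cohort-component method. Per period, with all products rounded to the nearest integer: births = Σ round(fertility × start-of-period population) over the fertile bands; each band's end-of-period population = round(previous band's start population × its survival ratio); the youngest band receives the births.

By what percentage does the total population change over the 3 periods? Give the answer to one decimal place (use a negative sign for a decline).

-33.4

Period 1.
Births: 14600 × 0.275 = 4015 ; 7800 × 0.508 = 3962 ⇒ total 7977
20–39: 6200 × 0.945 = 5859
40–59: 14600 × 0.957 = 13972
60–79: 7800 × 0.938 = 7316
End of period: [7977, 5859, 13972, 7316]
Period 2.
Births: 5859 × 0.275 = 1611 ; 13972 × 0.508 = 7098 ⇒ total 8709
20–39: 7977 × 0.945 = 7538
40–59: 5859 × 0.957 = 5607
60–79: 13972 × 0.938 = 13106
End of period: [8709, 7538, 5607, 13106]
Period 3.
Births: 7538 × 0.275 = 2073 ; 5607 × 0.508 = 2848 ⇒ total 4921
20–39: 8709 × 0.945 = 8230
40–59: 7538 × 0.957 = 7214
60–79: 5607 × 0.938 = 5259
End of period: [4921, 8230, 7214, 5259]
Total: 38500 → 25624; change = -12876; percentage change = -33.4%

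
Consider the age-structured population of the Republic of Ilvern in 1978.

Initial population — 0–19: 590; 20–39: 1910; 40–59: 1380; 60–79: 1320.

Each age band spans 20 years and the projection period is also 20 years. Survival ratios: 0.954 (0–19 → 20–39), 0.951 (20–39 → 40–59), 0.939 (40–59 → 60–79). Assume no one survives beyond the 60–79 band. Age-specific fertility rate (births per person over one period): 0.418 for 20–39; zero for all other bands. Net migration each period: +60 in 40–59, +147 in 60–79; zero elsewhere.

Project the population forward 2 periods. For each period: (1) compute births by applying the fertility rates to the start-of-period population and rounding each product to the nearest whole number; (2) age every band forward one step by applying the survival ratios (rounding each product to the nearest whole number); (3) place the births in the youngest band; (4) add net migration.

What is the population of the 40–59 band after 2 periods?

595

[period 1]
Births: 1910 × 0.418 = 798
20–39: 590 × 0.954 = 563
40–59: 1910 × 0.951 = 1816
60–79: 1380 × 0.939 = 1296
Net migration: 40–59 + 60 → 1876; 60–79 + 147 → 1443
Giving 798 / 563 / 1876 / 1443.
[period 2]
Births: 563 × 0.418 = 235
20–39: 798 × 0.954 = 761
40–59: 563 × 0.951 = 535
60–79: 1876 × 0.939 = 1762
Net migration: 40–59 + 60 → 595; 60–79 + 147 → 1909
Giving 235 / 761 / 595 / 1909.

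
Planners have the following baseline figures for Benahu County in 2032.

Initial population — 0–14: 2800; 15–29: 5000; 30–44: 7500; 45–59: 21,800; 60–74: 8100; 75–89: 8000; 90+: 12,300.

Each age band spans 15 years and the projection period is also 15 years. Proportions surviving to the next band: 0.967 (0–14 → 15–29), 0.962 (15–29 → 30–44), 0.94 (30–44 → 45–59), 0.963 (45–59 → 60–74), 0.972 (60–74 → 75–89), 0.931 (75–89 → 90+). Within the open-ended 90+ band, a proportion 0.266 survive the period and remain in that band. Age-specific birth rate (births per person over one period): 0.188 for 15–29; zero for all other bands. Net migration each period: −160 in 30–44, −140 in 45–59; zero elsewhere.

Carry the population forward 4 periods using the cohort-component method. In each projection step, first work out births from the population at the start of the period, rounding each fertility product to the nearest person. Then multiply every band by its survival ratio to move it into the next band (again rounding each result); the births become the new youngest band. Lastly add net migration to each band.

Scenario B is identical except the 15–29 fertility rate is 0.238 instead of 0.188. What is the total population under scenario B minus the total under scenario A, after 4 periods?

503

Call the groups 1 to 7, youngest first.
After projecting period 1:
Births: 5000 × 0.188 = 940
Group 2: 2800 × 0.967 = 2708
Group 3: 5000 × 0.962 = 4810
Group 4: 7500 × 0.94 = 7050
Group 5: 21800 × 0.963 = 20993
Group 6: 8100 × 0.972 = 7873
Group 7: 8000 × 0.931 + 12300 × 0.266 = 7448 + 3272 = 10720
Net migration: Group 3 − 160 → 4650; Group 4 − 140 → 6910
End of period: [940, 2708, 4650, 6910, 20993, 7873, 10720]
After projecting period 2:
Births: 2708 × 0.188 = 509
Group 2: 940 × 0.967 = 909
Group 3: 2708 × 0.962 = 2605
Group 4: 4650 × 0.94 = 4371
Group 5: 6910 × 0.963 = 6654
Group 6: 20993 × 0.972 = 20405
Group 7: 7873 × 0.931 + 10720 × 0.266 = 7330 + 2852 = 10182
Net migration: Group 3 − 160 → 2445; Group 4 − 140 → 4231
End of period: [509, 909, 2445, 4231, 6654, 20405, 10182]
After projecting period 3:
Births: 909 × 0.188 = 171
Group 2: 509 × 0.967 = 492
Group 3: 909 × 0.962 = 874
Group 4: 2445 × 0.94 = 2298
Group 5: 4231 × 0.963 = 4074
Group 6: 6654 × 0.972 = 6468
Group 7: 20405 × 0.931 + 10182 × 0.266 = 18997 + 2708 = 21705
Net migration: Group 3 − 160 → 714; Group 4 − 140 → 2158
End of period: [171, 492, 714, 2158, 4074, 6468, 21705]
After projecting period 4:
Births: 492 × 0.188 = 92
Group 2: 171 × 0.967 = 165
Group 3: 492 × 0.962 = 473
Group 4: 714 × 0.94 = 671
Group 5: 2158 × 0.963 = 2078
Group 6: 4074 × 0.972 = 3960
Group 7: 6468 × 0.931 + 21705 × 0.266 = 6022 + 5774 = 11796
Net migration: Group 3 − 160 → 313; Group 4 − 140 → 531
End of period: [92, 165, 313, 531, 2078, 3960, 11796]
Scenario A total after 4 periods: 18935
Scenario B projection —
After projecting period 1:
Births: 5000 × 0.238 = 1190
Group 2: 2800 × 0.967 = 2708
Group 3: 5000 × 0.962 = 4810
Group 4: 7500 × 0.94 = 7050
Group 5: 21800 × 0.963 = 20993
Group 6: 8100 × 0.972 = 7873
Group 7: 8000 × 0.931 + 12300 × 0.266 = 7448 + 3272 = 10720
Net migration: Group 3 − 160 → 4650; Group 4 − 140 → 6910
End of period: [1190, 2708, 4650, 6910, 20993, 7873, 10720]
After projecting period 2:
Births: 2708 × 0.238 = 645
Group 2: 1190 × 0.967 = 1151
Group 3: 2708 × 0.962 = 2605
Group 4: 4650 × 0.94 = 4371
Group 5: 6910 × 0.963 = 6654
Group 6: 20993 × 0.972 = 20405
Group 7: 7873 × 0.931 + 10720 × 0.266 = 7330 + 2852 = 10182
Net migration: Group 3 − 160 → 2445; Group 4 − 140 → 4231
End of period: [645, 1151, 2445, 4231, 6654, 20405, 10182]
After projecting period 3:
Births: 1151 × 0.238 = 274
Group 2: 645 × 0.967 = 624
Group 3: 1151 × 0.962 = 1107
Group 4: 2445 × 0.94 = 2298
Group 5: 4231 × 0.963 = 4074
Group 6: 6654 × 0.972 = 6468
Group 7: 20405 × 0.931 + 10182 × 0.266 = 18997 + 2708 = 21705
Net migration: Group 3 − 160 → 947; Group 4 − 140 → 2158
End of period: [274, 624, 947, 2158, 4074, 6468, 21705]
After projecting period 4:
Births: 624 × 0.238 = 149
Group 2: 274 × 0.967 = 265
Group 3: 624 × 0.962 = 600
Group 4: 947 × 0.94 = 890
Group 5: 2158 × 0.963 = 2078
Group 6: 4074 × 0.972 = 3960
Group 7: 6468 × 0.931 + 21705 × 0.266 = 6022 + 5774 = 11796
Net migration: Group 3 − 160 → 440; Group 4 − 140 → 750
End of period: [149, 265, 440, 750, 2078, 3960, 11796]
Scenario B total after 4 periods: 19438
Difference B − A = 19438 − 18935 = 503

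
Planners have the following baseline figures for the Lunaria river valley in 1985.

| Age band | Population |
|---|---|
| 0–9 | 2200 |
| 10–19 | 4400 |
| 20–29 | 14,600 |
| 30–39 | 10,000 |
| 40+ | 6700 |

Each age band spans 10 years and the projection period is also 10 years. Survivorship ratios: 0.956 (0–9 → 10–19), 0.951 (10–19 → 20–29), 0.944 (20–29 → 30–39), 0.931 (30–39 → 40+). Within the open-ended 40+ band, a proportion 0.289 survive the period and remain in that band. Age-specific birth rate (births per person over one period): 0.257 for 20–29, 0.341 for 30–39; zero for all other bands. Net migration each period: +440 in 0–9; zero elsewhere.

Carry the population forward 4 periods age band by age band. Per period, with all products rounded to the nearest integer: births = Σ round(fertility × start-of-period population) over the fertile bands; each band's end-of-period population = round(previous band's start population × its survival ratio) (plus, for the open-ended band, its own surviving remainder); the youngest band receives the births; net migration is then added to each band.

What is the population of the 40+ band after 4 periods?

4164

Let band 1 be 0–9 through band 5 = 40+.
[period 1]
Births: 14600 × 0.257 = 3752, 10000 × 0.341 = 3410 → 7162
Band 2: 2200 × 0.956 = 2103
Band 3: 4400 × 0.951 = 4184
Band 4: 14600 × 0.944 = 13782
Band 5: 10000 × 0.931 + 6700 × 0.289 = 9310 + 1936 = 11246
Net migration: Band 1 + 440 → 7602
End of period: [7602, 2103, 4184, 13782, 11246]
[period 2]
Births: 4184 × 0.257 = 1075, 13782 × 0.341 = 4700 → 5775
Band 2: 7602 × 0.956 = 7268
Band 3: 2103 × 0.951 = 2000
Band 4: 4184 × 0.944 = 3950
Band 5: 13782 × 0.931 + 11246 × 0.289 = 12831 + 3250 = 16081
Net migration: Band 1 + 440 → 6215
End of period: [6215, 7268, 2000, 3950, 16081]
[period 3]
Births: 2000 × 0.257 = 514, 3950 × 0.341 = 1347 → 1861
Band 2: 6215 × 0.956 = 5942
Band 3: 7268 × 0.951 = 6912
Band 4: 2000 × 0.944 = 1888
Band 5: 3950 × 0.931 + 16081 × 0.289 = 3677 + 4647 = 8324
Net migration: Band 1 + 440 → 2301
End of period: [2301, 5942, 6912, 1888, 8324]
[period 4]
Births: 6912 × 0.257 = 1776, 1888 × 0.341 = 644 → 2420
Band 2: 2301 × 0.956 = 2200
Band 3: 5942 × 0.951 = 5651
Band 4: 6912 × 0.944 = 6525
Band 5: 1888 × 0.931 + 8324 × 0.289 = 1758 + 2406 = 4164
Net migration: Band 1 + 440 → 2860
End of period: [2860, 2200, 5651, 6525, 4164]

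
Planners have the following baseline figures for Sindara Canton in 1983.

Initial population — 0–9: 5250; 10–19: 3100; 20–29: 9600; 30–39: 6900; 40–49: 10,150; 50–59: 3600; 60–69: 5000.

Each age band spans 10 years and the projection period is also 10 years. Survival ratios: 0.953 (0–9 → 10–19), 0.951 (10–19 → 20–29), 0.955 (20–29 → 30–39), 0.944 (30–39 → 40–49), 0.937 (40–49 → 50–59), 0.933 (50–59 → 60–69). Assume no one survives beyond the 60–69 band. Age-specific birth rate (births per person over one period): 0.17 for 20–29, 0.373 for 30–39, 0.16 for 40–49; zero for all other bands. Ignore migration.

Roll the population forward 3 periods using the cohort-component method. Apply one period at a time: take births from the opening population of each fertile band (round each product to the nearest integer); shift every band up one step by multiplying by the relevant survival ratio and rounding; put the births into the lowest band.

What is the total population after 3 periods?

34264

(Bands numbered youngest = 1 to oldest = 7.)
— Period 1 —
Births: 9600 × 0.17 = 1632 ; 6900 × 0.373 = 2574 ; 10150 × 0.16 = 1624 → 5830
Band 2: 5250 × 0.953 = 5003
Band 3: 3100 × 0.951 = 2948
Band 4: 9600 × 0.955 = 9168
Band 5: 6900 × 0.944 = 6514
Band 6: 10150 × 0.937 = 9511
Band 7: 3600 × 0.933 = 3359
→ [5830, 5003, 2948, 9168, 6514, 9511, 3359]
— Period 2 —
Births: 2948 × 0.17 = 501 ; 9168 × 0.373 = 3420 ; 6514 × 0.16 = 1042 → 4963
Band 2: 5830 × 0.953 = 5556
Band 3: 5003 × 0.951 = 4758
Band 4: 2948 × 0.955 = 2815
Band 5: 9168 × 0.944 = 8655
Band 6: 6514 × 0.937 = 6104
Band 7: 9511 × 0.933 = 8874
→ [4963, 5556, 4758, 2815, 8655, 6104, 8874]
— Period 3 —
Births: 4758 × 0.17 = 809 ; 2815 × 0.373 = 1050 ; 8655 × 0.16 = 1385 → 3244
Band 2: 4963 × 0.953 = 4730
Band 3: 5556 × 0.951 = 5284
Band 4: 4758 × 0.955 = 4544
Band 5: 2815 × 0.944 = 2657
Band 6: 8655 × 0.937 = 8110
Band 7: 6104 × 0.933 = 5695
→ [3244, 4730, 5284, 4544, 2657, 8110, 5695]
Total after period 3: 3244 + 4730 + 5284 + 4544 + 2657 + 8110 + 5695 = 34264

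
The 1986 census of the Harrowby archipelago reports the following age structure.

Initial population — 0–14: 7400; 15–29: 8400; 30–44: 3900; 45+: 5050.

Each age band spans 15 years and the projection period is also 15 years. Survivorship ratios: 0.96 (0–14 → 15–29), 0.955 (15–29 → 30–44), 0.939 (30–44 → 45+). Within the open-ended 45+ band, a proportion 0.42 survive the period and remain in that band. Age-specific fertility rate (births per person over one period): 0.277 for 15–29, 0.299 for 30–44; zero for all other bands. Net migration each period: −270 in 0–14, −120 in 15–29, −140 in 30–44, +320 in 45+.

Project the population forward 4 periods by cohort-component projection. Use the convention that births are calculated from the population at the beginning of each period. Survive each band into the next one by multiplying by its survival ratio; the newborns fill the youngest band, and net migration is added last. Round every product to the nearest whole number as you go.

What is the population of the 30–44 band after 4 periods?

Let band 1 be 0–14 through band 4 = 45+.
Period 1:
Births: 8400 × 0.277 = 2327  |  3900 × 0.299 = 1166 → 3493
Band 2: 7400 × 0.96 = 7104
Band 3: 8400 × 0.955 = 8022
Band 4: 3900 × 0.939 + 5050 × 0.42 = 3662 + 2121 = 5783
Net migration: Band 1 − 270 → 3223; Band 2 − 120 → 6984; Band 3 − 140 → 7882; Band 4 + 320 → 6103
Giving 3223 / 6984 / 7882 / 6103.
Period 2:
Births: 6984 × 0.277 = 1935  |  7882 × 0.299 = 2357 → 4292
Band 2: 3223 × 0.96 = 3094
Band 3: 6984 × 0.955 = 6670
Band 4: 7882 × 0.939 + 6103 × 0.42 = 7401 + 2563 = 9964
Net migration: Band 1 − 270 → 4022; Band 2 − 120 → 2974; Band 3 − 140 → 6530; Band 4 + 320 → 10284
Giving 4022 / 2974 / 6530 / 10284.
Period 3:
Births: 2974 × 0.277 = 824  |  6530 × 0.299 = 1952 → 2776
Band 2: 4022 × 0.96 = 3861
Band 3: 2974 × 0.955 = 2840
Band 4: 6530 × 0.939 + 10284 × 0.42 = 6132 + 4319 = 10451
Net migration: Band 1 − 270 → 2506; Band 2 − 120 → 3741; Band 3 − 140 → 2700; Band 4 + 320 → 10771
Giving 2506 / 3741 / 2700 / 10771.
Period 4:
Births: 3741 × 0.277 = 1036  |  2700 × 0.299 = 807 → 1843
Band 2: 2506 × 0.96 = 2406
Band 3: 3741 × 0.955 = 3573
Band 4: 2700 × 0.939 + 10771 × 0.42 = 2535 + 4524 = 7059
Net migration: Band 1 − 270 → 1573; Band 2 − 120 → 2286; Band 3 − 140 → 3433; Band 4 + 320 → 7379
Giving 1573 / 2286 / 3433 / 7379.

3433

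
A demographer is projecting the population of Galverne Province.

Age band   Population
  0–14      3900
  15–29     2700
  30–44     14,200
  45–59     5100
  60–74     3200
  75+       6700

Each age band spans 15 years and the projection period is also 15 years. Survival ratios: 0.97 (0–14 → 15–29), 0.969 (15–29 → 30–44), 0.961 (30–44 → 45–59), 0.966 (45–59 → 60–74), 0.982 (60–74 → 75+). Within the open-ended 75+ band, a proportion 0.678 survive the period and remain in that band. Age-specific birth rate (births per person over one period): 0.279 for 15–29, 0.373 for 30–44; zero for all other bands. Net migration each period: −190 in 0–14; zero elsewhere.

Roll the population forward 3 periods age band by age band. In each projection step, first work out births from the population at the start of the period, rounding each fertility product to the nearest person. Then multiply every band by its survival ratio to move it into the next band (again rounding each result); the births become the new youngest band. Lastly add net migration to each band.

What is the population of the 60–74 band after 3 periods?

2429

Call the bands 1 to 6, youngest first.
— Period 1 —
Births: 2700 × 0.279 = 753 ; 14200 × 0.373 = 5297 → 6050
Band 2: 3900 × 0.97 = 3783
Band 3: 2700 × 0.969 = 2616
Band 4: 14200 × 0.961 = 13646
Band 5: 5100 × 0.966 = 4927
Band 6: 3200 × 0.982 + 6700 × 0.678 = 3142 + 4543 = 7685
Net migration: Band 1 − 190 → 5860
End of period: [5860, 3783, 2616, 13646, 4927, 7685]
— Period 2 —
Births: 3783 × 0.279 = 1055 ; 2616 × 0.373 = 976 → 2031
Band 2: 5860 × 0.97 = 5684
Band 3: 3783 × 0.969 = 3666
Band 4: 2616 × 0.961 = 2514
Band 5: 13646 × 0.966 = 13182
Band 6: 4927 × 0.982 + 7685 × 0.678 = 4838 + 5210 = 10048
Net migration: Band 1 − 190 → 1841
End of period: [1841, 5684, 3666, 2514, 13182, 10048]
— Period 3 —
Births: 5684 × 0.279 = 1586 ; 3666 × 0.373 = 1367 → 2953
Band 2: 1841 × 0.97 = 1786
Band 3: 5684 × 0.969 = 5508
Band 4: 3666 × 0.961 = 3523
Band 5: 2514 × 0.966 = 2429
Band 6: 13182 × 0.982 + 10048 × 0.678 = 12945 + 6813 = 19758
Net migration: Band 1 − 190 → 2763
End of period: [2763, 1786, 5508, 3523, 2429, 19758]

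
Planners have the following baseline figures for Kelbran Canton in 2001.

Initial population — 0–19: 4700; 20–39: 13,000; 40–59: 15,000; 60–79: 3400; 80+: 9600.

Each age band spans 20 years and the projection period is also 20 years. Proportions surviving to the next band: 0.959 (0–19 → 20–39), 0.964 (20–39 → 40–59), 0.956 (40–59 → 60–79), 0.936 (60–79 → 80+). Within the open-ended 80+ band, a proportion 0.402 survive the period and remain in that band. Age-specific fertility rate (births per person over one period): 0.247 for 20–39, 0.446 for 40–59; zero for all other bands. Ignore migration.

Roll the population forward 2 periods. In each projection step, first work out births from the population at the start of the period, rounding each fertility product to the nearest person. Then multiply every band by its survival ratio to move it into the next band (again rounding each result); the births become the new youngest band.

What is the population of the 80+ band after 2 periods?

16252

Let band 1 be 0–19 through band 5 = 80+.
Period 1.
Births: 13000 × 0.247 = 3211 ; 15000 × 0.446 = 6690 → 9901
Band 2: 4700 × 0.959 = 4507
Band 3: 13000 × 0.964 = 12532
Band 4: 15000 × 0.956 = 14340
Band 5: 3400 × 0.936 + 9600 × 0.402 = 3182 + 3859 = 7041
Population now: 0–19=9901, 20–39=4507, 40–59=12532, 60–79=14340, 80+=7041
Period 2.
Births: 4507 × 0.247 = 1113 ; 12532 × 0.446 = 5589 → 6702
Band 2: 9901 × 0.959 = 9495
Band 3: 4507 × 0.964 = 4345
Band 4: 12532 × 0.956 = 11981
Band 5: 14340 × 0.936 + 7041 × 0.402 = 13422 + 2830 = 16252
Population now: 0–19=6702, 20–39=9495, 40–59=4345, 60–79=11981, 80+=16252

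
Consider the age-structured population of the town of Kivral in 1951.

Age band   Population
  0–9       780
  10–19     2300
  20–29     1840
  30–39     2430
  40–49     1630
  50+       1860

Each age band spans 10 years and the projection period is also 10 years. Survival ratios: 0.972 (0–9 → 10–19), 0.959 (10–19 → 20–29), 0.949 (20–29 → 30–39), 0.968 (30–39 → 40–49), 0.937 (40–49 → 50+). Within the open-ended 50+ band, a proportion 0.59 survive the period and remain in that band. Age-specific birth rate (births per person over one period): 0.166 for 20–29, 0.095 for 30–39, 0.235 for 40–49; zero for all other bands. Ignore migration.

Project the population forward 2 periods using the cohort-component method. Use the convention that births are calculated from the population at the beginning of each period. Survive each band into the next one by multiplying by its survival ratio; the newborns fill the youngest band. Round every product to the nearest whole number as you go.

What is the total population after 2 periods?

Period 1:
Births: 1840 × 0.166 = 305  |  2430 × 0.095 = 231  |  1630 × 0.235 = 383 — total 919
10–19: 780 × 0.972 = 758
20–29: 2300 × 0.959 = 2206
30–39: 1840 × 0.949 = 1746
40–49: 2430 × 0.968 = 2352
50+: 1630 × 0.937 + 1860 × 0.59 = 1527 + 1097 = 2624
→ [919, 758, 2206, 1746, 2352, 2624]
Period 2:
Births: 2206 × 0.166 = 366  |  1746 × 0.095 = 166  |  2352 × 0.235 = 553 — total 1085
10–19: 919 × 0.972 = 893
20–29: 758 × 0.959 = 727
30–39: 2206 × 0.949 = 2093
40–49: 1746 × 0.968 = 1690
50+: 2352 × 0.937 + 2624 × 0.59 = 2204 + 1548 = 3752
→ [1085, 893, 727, 2093, 1690, 3752]
Total after period 2: 1085 + 893 + 727 + 2093 + 1690 + 3752 = 10240

10240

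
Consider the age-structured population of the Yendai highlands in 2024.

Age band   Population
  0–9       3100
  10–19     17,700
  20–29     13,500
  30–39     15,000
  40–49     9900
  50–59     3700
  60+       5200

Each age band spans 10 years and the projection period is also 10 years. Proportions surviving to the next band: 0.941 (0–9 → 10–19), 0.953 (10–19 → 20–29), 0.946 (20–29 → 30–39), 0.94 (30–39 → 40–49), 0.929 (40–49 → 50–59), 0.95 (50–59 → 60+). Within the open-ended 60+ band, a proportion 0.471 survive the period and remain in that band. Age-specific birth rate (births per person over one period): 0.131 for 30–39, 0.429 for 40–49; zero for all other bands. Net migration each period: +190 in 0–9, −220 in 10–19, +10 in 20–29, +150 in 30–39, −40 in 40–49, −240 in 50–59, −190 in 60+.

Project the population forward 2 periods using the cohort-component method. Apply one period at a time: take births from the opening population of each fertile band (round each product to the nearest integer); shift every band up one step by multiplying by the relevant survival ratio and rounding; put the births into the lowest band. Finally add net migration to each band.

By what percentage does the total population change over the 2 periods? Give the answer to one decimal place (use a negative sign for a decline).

Period 1:
Births: 15000 * 0.131 = 1965, 9900 * 0.429 = 4247 → 6212
10–19: 3100 * 0.941 = 2917
20–29: 17700 * 0.953 = 16868
30–39: 13500 * 0.946 = 12771
40–49: 15000 * 0.94 = 14100
50–59: 9900 * 0.929 = 9197
60+: 3700 * 0.95 + 5200 * 0.471 = 3515 + 2449 = 5964
Net migration: 0–9 + 190 → 6402; 10–19 − 220 → 2697; 20–29 + 10 → 16878; 30–39 + 150 → 12921; 40–49 − 40 → 14060; 50–59 − 240 → 8957; 60+ − 190 → 5774
Population now: 0–9=6402, 10–19=2697, 20–29=16878, 30–39=12921, 40–49=14060, 50–59=8957, 60+=5774
Period 2:
Births: 12921 * 0.131 = 1693, 14060 * 0.429 = 6032 → 7725
10–19: 6402 * 0.941 = 6024
20–29: 2697 * 0.953 = 2570
30–39: 16878 * 0.946 = 15967
40–49: 12921 * 0.94 = 12146
50–59: 14060 * 0.929 = 13062
60+: 8957 * 0.95 + 5774 * 0.471 = 8509 + 2720 = 11229
Net migration: 0–9 + 190 → 7915; 10–19 − 220 → 5804; 20–29 + 10 → 2580; 30–39 + 150 → 16117; 40–49 − 40 → 12106; 50–59 − 240 → 12822; 60+ − 190 → 11039
Population now: 0–9=7915, 10–19=5804, 20–29=2580, 30–39=16117, 40–49=12106, 50–59=12822, 60+=11039
Total: 68100 → 68383; change = 283; percentage change = 0.4%

0.4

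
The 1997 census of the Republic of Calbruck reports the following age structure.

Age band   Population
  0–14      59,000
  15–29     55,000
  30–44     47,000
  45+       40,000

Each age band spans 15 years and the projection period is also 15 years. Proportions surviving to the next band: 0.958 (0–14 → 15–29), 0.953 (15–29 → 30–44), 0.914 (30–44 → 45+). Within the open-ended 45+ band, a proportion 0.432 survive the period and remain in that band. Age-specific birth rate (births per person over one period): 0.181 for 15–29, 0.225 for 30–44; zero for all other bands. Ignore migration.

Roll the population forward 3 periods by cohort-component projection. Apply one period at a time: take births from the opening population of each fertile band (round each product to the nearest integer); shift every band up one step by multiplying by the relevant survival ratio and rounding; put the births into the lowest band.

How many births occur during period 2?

22023

Let group 1 be 0–14 through group 4 = 45+.
After projecting period 1:
Births: 55000 * 0.181 = 9955  |  47000 * 0.225 = 10575 ⇒ total 20530
Group 2: 59000 * 0.958 = 56522
Group 3: 55000 * 0.953 = 52415
Group 4: 47000 * 0.914 + 40000 * 0.432 = 42958 + 17280 = 60238
End of period: [20530, 56522, 52415, 60238]
After projecting period 2:
Births: 56522 * 0.181 = 10230  |  52415 * 0.225 = 11793 ⇒ total 22023
Group 2: 20530 * 0.958 = 19668
Group 3: 56522 * 0.953 = 53865
Group 4: 52415 * 0.914 + 60238 * 0.432 = 47907 + 26023 = 73930
End of period: [22023, 19668, 53865, 73930]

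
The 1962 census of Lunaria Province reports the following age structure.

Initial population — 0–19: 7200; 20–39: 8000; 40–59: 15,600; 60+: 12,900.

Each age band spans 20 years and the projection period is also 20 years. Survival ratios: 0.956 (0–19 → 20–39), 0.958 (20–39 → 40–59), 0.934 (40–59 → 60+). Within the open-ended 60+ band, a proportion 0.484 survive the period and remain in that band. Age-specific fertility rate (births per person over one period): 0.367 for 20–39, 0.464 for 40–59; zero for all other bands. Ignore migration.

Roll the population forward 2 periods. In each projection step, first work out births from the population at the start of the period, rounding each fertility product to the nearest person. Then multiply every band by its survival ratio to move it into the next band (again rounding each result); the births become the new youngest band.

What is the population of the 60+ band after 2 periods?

After projecting period 1:
Births: 8000 × 0.367 = 2936, 15600 × 0.464 = 7238 ⇒ total 10174
20–39: 7200 × 0.956 = 6883
40–59: 8000 × 0.958 = 7664
60+: 15600 × 0.934 + 12900 × 0.484 = 14570 + 6244 = 20814
→ [10174, 6883, 7664, 20814]
After projecting period 2:
Births: 6883 × 0.367 = 2526, 7664 × 0.464 = 3556 ⇒ total 6082
20–39: 10174 × 0.956 = 9726
40–59: 6883 × 0.958 = 6594
60+: 7664 × 0.934 + 20814 × 0.484 = 7158 + 10074 = 17232
→ [6082, 9726, 6594, 17232]

17232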